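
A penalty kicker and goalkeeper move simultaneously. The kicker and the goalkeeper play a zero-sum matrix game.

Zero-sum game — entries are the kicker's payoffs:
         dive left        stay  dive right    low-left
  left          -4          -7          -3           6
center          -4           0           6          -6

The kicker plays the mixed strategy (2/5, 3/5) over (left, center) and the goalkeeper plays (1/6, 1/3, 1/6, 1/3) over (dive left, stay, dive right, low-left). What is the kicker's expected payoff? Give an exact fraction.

Against (1/6, 1/3, 1/6, 1/3), each row's expected payoff is left: -3/2; center: -5/3.
Taking the (2/5, 3/5)-weighted average: (2/5)·(-3/2) + (3/5)·(-5/3) = -8/5.

-8/5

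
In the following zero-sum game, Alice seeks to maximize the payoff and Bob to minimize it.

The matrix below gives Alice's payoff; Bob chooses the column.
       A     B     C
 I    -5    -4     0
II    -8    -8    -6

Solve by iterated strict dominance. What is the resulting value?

Column C is strictly dominated by A for Bob (-5<0, -8<-6); eliminate C.
Row II is strictly dominated by row I (-5>-8, -4>-8); eliminate II.
Column B is strictly dominated by A for Bob (-5<-4); eliminate B.
Only (I, A) remains, with payoff -5.

-5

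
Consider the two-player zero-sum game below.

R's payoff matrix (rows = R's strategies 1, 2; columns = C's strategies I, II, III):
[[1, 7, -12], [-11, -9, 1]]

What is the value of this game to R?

Column II is strictly dominated by I for C (it gives R more in every row).
The remaining 2×2 game on (1, 2) × (I, III) has no saddle point. Let R play 1 with probability p; indifference gives p − 11(1−p) = −12p + (1−p), so p = 12/25.
Similarly C's optimal q on I is 13/25, and the value is 1·(13/25) + (-12)·(12/25) = -131/25.

-131/25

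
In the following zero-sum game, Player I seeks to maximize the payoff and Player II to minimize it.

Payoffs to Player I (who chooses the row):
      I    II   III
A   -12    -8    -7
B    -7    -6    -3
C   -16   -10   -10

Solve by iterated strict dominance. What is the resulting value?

-7

Row C is strictly dominated by row A (-12>-16, -8>-10, -7>-10); eliminate C.
Column II is strictly dominated by I for Player II (-12<-8, -7<-6); eliminate II.
Column III is strictly dominated by I for Player II (-12<-7, -7<-3); eliminate III.
Row A is strictly dominated by row B (-7>-12); eliminate A.
Only (B, I) remains, with payoff -7.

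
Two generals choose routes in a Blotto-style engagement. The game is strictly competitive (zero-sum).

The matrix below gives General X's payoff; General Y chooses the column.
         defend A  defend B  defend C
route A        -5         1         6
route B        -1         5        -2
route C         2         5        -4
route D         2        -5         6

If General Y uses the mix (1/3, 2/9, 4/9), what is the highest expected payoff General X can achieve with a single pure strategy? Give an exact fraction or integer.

20/9

route A: (-5)·(1/3) + (1)·(2/9) + (6)·(4/9) = 11/9.
route B: (-1)·(1/3) + (5)·(2/9) + (-2)·(4/9) = -1/9.
route C: (2)·(1/3) + (5)·(2/9) + (-4)·(4/9) = 0.
route D: (2)·(1/3) + (-5)·(2/9) + (6)·(4/9) = 20/9.
The best pure response is route D with expected payoff 20/9.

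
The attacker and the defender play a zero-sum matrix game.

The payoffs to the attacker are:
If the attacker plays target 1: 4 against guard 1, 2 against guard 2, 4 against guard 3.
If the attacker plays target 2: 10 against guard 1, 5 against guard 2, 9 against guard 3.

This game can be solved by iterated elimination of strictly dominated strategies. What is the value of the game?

Column guard 3 is strictly dominated by guard 2 for the defender (2<4, 5<9); eliminate guard 3.
Row target 1 is strictly dominated by row target 2 (10>4, 5>2); eliminate target 1.
Column guard 1 is strictly dominated by guard 2 for the defender (5<10); eliminate guard 1.
Only (target 2, guard 2) remains, with payoff 5.

5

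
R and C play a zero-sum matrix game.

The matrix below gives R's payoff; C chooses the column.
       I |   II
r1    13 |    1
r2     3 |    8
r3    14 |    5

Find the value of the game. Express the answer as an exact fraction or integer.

97/14

Row r1 is strictly dominated by row r3, so R never plays it.
The remaining 2×2 game on (r2, r3) × (I, II) has no saddle point. Let R play r2 with probability p; indifference gives 3p + 14(1−p) = 8p + 5(1−p), so p = 9/14.
Similarly C's optimal q on I is 3/14, and the value is 3·(3/14) + (8)·(11/14) = 97/14.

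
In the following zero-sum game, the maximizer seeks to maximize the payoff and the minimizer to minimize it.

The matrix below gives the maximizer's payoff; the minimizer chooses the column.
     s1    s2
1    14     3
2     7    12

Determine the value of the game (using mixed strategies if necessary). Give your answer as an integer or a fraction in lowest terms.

147/16

Row minima are 3 and 7, so the maximizer's maximin is 7; column maxima are 14 and 12, so the minimizer's minimax is 12. These differ, so the equilibrium is in mixed strategies.
Let the maximizer play 1 with probability p. The minimizer is indifferent when 14p + 7(1−p) = 3p + 12(1−p), giving p = 5/16.
Let the minimizer play s1 with probability q. The maximizer is indifferent when 14q + 3(1−q) = 7q + 12(1−q), giving q = 9/16.
The value is 14·(9/16) + (3)·(7/16) = 147/16.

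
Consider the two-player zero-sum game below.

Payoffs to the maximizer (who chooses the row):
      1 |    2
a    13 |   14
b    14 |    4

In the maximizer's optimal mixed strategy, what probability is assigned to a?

10/11

Row minima are 13 and 4, so the maximizer's maximin is 13; column maxima are 14 and 14, so the minimizer's minimax is 14. These differ, so the equilibrium is in mixed strategies.
Let the maximizer play a with probability p. The minimizer is indifferent when 13p + 14(1−p) = 14p + 4(1−p), giving p = 10/11.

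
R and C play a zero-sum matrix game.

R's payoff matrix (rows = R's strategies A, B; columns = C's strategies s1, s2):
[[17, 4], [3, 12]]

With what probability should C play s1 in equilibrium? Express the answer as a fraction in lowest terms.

4/11

Row minima are 4 and 3, so R's maximin is 4; column maxima are 17 and 12, so C's minimax is 12. These differ, so the equilibrium is in mixed strategies.
Let C play s1 with probability q. R is indifferent when 17q + 4(1−q) = 3q + 12(1−q), giving q = 4/11.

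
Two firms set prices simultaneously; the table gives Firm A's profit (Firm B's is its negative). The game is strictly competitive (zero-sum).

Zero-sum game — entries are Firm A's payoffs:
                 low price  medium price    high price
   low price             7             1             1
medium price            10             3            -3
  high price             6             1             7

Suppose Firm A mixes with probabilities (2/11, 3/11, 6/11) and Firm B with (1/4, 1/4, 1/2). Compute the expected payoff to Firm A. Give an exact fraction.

Against (1/4, 1/4, 1/2), each row's expected payoff is low price: 5/2; medium price: 7/4; high price: 21/4.
Taking the (2/11, 3/11, 6/11)-weighted average: (2/11)·(5/2) + (3/11)·(7/4) + (6/11)·(21/4) = 167/44.

167/44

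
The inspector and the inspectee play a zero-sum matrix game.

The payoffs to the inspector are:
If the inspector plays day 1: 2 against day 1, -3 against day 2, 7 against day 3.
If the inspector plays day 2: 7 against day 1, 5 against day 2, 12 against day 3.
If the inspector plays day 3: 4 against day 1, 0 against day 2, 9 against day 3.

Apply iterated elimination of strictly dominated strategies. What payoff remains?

Column day 1 is strictly dominated by day 2 for the inspectee (-3<2, 5<7, 0<4); eliminate day 1.
Row day 3 is strictly dominated by row day 2 (5>0, 12>9); eliminate day 3.
Column day 3 is strictly dominated by day 2 for the inspectee (-3<7, 5<12); eliminate day 3.
Row day 1 is strictly dominated by row day 2 (5>-3); eliminate day 1.
Only (day 2, day 2) remains, with payoff 5.

5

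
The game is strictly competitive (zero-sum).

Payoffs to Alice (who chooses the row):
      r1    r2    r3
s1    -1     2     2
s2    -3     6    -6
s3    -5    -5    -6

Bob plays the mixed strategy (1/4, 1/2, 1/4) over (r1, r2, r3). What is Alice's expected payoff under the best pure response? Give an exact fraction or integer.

5/4

s1: (-1)·(1/4) + (2)·(1/2) + (2)·(1/4) = 5/4.
s2: (-3)·(1/4) + (6)·(1/2) + (-6)·(1/4) = 3/4.
s3: (-5)·(1/4) + (-5)·(1/2) + (-6)·(1/4) = -21/4.
The best pure response is s1 with expected payoff 5/4.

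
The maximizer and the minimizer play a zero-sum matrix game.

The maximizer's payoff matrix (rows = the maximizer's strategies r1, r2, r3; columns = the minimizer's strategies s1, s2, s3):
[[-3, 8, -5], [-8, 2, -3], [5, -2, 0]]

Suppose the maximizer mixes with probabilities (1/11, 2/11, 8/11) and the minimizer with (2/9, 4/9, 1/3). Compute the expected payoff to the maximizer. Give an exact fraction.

-7/99

Against (2/9, 4/9, 1/3), each row's expected payoff is r1: 11/9; r2: -17/9; r3: 2/9.
Taking the (1/11, 2/11, 8/11)-weighted average: (1/11)·(11/9) + (2/11)·(-17/9) + (8/11)·(2/9) = -7/99.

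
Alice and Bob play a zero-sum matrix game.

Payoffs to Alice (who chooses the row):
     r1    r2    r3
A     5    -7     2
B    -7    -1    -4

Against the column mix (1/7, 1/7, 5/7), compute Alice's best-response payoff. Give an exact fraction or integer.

A: (5)·(1/7) + (-7)·(1/7) + (2)·(5/7) = 8/7.
B: (-7)·(1/7) + (-1)·(1/7) + (-4)·(5/7) = -4.
The best pure response is A with expected payoff 8/7.

8/7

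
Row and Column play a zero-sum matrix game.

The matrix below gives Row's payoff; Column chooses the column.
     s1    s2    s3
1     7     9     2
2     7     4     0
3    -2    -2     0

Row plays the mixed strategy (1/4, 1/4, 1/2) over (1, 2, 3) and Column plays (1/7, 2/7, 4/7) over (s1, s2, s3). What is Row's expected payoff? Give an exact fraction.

Against (1/7, 2/7, 4/7), each row's expected payoff is 1: 33/7; 2: 15/7; 3: -6/7.
Taking the (1/4, 1/4, 1/2)-weighted average: (1/4)·(33/7) + (1/4)·(15/7) + (1/2)·(-6/7) = 9/7.

9/7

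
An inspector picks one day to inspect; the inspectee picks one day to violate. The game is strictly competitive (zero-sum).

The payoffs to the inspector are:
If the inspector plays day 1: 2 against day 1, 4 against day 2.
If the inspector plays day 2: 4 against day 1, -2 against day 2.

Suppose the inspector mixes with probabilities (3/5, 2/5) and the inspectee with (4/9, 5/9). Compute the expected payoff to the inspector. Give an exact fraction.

32/15

Against (4/9, 5/9), each row's expected payoff is day 1: 28/9; day 2: 2/3.
Taking the (3/5, 2/5)-weighted average: (3/5)·(28/9) + (2/5)·(2/3) = 32/15.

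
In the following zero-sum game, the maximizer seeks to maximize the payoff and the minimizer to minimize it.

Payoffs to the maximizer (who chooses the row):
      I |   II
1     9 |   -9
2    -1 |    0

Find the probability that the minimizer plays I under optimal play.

9/19

Row minima are -9 and -1, so the maximizer's maximin is -1; column maxima are 9 and 0, so the minimizer's minimax is 0. These differ, so the equilibrium is in mixed strategies.
Let the minimizer play I with probability q. The maximizer is indifferent when 9q − 9(1−q) = −q, giving q = 9/19.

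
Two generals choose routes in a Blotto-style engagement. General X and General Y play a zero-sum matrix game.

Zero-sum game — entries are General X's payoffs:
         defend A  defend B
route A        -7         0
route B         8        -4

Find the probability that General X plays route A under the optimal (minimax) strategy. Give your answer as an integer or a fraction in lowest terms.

12/19

Row minima are -7 and -4, so General X's maximin is -4; column maxima are 8 and 0, so General Y's minimax is 0. These differ, so the equilibrium is in mixed strategies.
Let General X play route A with probability p. General Y is indifferent when −7p + 8(1−p) = −4(1−p), giving p = 12/19.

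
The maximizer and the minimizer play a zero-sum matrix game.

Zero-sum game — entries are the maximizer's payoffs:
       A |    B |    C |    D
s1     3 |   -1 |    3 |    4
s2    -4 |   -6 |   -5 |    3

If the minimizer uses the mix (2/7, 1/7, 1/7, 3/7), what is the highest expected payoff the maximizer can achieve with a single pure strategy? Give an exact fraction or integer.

s1: (3)·(2/7) + (-1)·(1/7) + (3)·(1/7) + (4)·(3/7) = 20/7.
s2: (-4)·(2/7) + (-6)·(1/7) + (-5)·(1/7) + (3)·(3/7) = -10/7.
The best pure response is s1 with expected payoff 20/7.

20/7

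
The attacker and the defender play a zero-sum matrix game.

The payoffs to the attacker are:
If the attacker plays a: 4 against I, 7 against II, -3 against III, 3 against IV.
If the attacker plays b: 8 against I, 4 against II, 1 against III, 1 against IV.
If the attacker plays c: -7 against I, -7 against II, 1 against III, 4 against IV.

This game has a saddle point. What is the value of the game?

Row minima: -3, 1, -7 → the attacker's maximin is 1.
Column maxima: 8, 7, 1, 4 → the defender's minimax is 1.
They coincide at (b, III), so the value is 1.

1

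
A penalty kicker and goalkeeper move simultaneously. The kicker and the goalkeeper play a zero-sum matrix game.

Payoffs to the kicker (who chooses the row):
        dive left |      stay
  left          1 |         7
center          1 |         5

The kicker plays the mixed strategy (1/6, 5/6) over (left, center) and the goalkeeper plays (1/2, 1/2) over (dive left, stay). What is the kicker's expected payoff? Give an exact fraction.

Against (1/2, 1/2), each row's expected payoff is left: 4; center: 3.
Taking the (1/6, 5/6)-weighted average: (1/6)·(4) + (5/6)·(3) = 19/6.

19/6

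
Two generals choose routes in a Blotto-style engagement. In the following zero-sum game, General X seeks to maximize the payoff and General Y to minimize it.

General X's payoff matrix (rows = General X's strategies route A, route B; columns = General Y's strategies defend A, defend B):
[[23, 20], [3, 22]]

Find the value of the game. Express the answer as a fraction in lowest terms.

223/11

Row minima are 20 and 3, so General X's maximin is 20; column maxima are 23 and 22, so General Y's minimax is 22. These differ, so the equilibrium is in mixed strategies.
Let General X play route A with probability p. General Y is indifferent when 23p + 3(1−p) = 20p + 22(1−p), giving p = 19/22.
Let General Y play defend A with probability q. General X is indifferent when 23q + 20(1−q) = 3q + 22(1−q), giving q = 1/11.
The value is 23·(1/11) + (20)·(10/11) = 223/11.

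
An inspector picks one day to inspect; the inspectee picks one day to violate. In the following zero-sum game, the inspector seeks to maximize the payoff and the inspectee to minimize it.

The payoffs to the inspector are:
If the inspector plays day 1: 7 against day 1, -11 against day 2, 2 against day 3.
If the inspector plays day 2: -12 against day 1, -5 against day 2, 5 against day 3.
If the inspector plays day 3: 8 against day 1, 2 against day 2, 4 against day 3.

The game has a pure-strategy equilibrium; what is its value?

2

Row minima: -11, -12, 2 → the inspector's maximin is 2.
Column maxima: 8, 2, 5 → the inspectee's minimax is 2.
They coincide at (day 3, day 2), so the value is 2.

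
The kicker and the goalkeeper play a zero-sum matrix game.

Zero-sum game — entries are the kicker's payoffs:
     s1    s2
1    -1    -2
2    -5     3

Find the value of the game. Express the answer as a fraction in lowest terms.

-13/9

Row minima are -2 and -5, so the kicker's maximin is -2; column maxima are -1 and 3, so the goalkeeper's minimax is -1. These differ, so the equilibrium is in mixed strategies.
Let the kicker play 1 with probability p. The goalkeeper is indifferent when −p − 5(1−p) = −2p + 3(1−p), giving p = 8/9.
Let the goalkeeper play s1 with probability q. The kicker is indifferent when −q − 2(1−q) = −5q + 3(1−q), giving q = 5/9.
The value is -1·(5/9) + (-2)·(4/9) = -13/9.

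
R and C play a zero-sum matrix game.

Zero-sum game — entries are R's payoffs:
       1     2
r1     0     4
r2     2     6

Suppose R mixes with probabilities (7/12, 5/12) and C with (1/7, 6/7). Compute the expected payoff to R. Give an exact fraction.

Against (1/7, 6/7), each row's expected payoff is r1: 24/7; r2: 38/7.
Taking the (7/12, 5/12)-weighted average: (7/12)·(24/7) + (5/12)·(38/7) = 179/42.

179/42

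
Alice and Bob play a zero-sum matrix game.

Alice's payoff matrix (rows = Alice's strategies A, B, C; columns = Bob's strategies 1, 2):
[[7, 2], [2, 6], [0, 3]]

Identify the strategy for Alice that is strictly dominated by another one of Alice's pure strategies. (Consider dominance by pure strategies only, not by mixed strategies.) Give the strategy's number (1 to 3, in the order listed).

3

Compare C with B: 2 > 0, 6 > 3.
So B strictly dominates C for Alice; C is strictly dominated.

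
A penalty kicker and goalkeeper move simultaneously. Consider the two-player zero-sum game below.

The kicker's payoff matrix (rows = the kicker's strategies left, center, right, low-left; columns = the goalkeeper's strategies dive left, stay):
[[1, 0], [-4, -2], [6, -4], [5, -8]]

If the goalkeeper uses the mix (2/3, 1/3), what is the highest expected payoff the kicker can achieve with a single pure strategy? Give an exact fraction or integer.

8/3

left: (1)·(2/3) + (0)·(1/3) = 2/3.
center: (-4)·(2/3) + (-2)·(1/3) = -10/3.
right: (6)·(2/3) + (-4)·(1/3) = 8/3.
low-left: (5)·(2/3) + (-8)·(1/3) = 2/3.
The best pure response is right with expected payoff 8/3.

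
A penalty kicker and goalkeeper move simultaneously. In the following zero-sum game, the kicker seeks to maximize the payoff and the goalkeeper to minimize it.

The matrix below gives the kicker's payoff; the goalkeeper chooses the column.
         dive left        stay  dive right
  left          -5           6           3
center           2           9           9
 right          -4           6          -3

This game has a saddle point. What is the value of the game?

2

Row minima: -5, 2, -4 → the kicker's maximin is 2.
Column maxima: 2, 9, 9 → the goalkeeper's minimax is 2.
They coincide at (center, dive left), so the value is 2.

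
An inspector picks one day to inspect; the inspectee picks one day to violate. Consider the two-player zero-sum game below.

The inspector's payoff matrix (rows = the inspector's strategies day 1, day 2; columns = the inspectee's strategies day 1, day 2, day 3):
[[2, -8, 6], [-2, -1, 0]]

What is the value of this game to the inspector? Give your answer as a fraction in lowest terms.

-18/11

Column day 3 is strictly dominated by day 1 for the inspectee (it gives the inspector more in every row).
The remaining 2×2 game on (day 1, day 2) × (day 1, day 2) has no saddle point. Let the inspector play day 1 with probability p; indifference gives 2p − 2(1−p) = −8p − (1−p), so p = 1/11.
Similarly the inspectee's optimal q on day 1 is 7/11, and the value is 2·(7/11) + (-8)·(4/11) = -18/11.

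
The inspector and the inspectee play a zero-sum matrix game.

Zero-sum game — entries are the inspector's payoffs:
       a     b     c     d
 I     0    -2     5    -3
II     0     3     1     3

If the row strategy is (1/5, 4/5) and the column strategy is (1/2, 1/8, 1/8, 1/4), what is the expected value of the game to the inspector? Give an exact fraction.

37/40

Against (1/2, 1/8, 1/8, 1/4), each row's expected payoff is I: -3/8; II: 5/4.
Taking the (1/5, 4/5)-weighted average: (1/5)·(-3/8) + (4/5)·(5/4) = 37/40.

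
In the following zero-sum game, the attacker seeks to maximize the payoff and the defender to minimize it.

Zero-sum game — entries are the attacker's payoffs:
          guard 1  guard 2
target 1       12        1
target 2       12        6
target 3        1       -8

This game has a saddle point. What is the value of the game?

6

Row minima: 1, 6, -8 → the attacker's maximin is 6.
Column maxima: 12, 6 → the defender's minimax is 6.
They coincide at (target 2, guard 2), so the value is 6.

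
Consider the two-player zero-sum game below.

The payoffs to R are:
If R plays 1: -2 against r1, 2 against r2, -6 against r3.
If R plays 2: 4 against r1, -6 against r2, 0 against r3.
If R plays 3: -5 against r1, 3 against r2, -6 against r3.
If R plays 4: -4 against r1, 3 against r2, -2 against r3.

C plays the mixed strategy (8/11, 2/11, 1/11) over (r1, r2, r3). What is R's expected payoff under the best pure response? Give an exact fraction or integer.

1: (-2)·(8/11) + (2)·(2/11) + (-6)·(1/11) = -18/11.
2: (4)·(8/11) + (-6)·(2/11) + (0)·(1/11) = 20/11.
3: (-5)·(8/11) + (3)·(2/11) + (-6)·(1/11) = -40/11.
4: (-4)·(8/11) + (3)·(2/11) + (-2)·(1/11) = -28/11.
The best pure response is 2 with expected payoff 20/11.

20/11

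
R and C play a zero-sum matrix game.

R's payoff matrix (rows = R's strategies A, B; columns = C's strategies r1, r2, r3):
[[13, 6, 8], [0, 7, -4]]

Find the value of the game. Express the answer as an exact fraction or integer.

Column r1 is strictly dominated by r3 for C (it gives R more in every row).
The remaining 2×2 game on (A, B) × (r2, r3) has no saddle point. Let R play A with probability p; indifference gives 6p + 7(1−p) = 8p − 4(1−p), so p = 11/13.
Similarly C's optimal q on r2 is 12/13, and the value is 6·(12/13) + (8)·(1/13) = 80/13.

80/13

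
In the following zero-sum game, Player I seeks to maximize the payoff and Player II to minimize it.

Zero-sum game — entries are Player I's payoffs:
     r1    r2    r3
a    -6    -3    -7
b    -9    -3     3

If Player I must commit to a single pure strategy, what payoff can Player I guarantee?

-7

The worst-case payoff for each row is a: -7, b: -9.
The best of these is -7.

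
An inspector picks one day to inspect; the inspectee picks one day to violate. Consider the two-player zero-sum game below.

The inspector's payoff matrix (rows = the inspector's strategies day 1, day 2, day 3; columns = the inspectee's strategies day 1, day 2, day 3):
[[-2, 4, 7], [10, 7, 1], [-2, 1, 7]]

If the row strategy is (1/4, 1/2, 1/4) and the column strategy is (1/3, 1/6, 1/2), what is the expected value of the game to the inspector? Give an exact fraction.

33/8

Against (1/3, 1/6, 1/2), each row's expected payoff is day 1: 7/2; day 2: 5; day 3: 3.
Taking the (1/4, 1/2, 1/4)-weighted average: (1/4)·(7/2) + (1/2)·(5) + (1/4)·(3) = 33/8.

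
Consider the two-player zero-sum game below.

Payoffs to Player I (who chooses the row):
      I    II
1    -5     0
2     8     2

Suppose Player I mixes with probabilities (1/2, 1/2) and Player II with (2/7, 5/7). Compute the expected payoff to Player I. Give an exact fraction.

8/7

Against (2/7, 5/7), each row's expected payoff is 1: -10/7; 2: 26/7.
Taking the (1/2, 1/2)-weighted average: (1/2)·(-10/7) + (1/2)·(26/7) = 8/7.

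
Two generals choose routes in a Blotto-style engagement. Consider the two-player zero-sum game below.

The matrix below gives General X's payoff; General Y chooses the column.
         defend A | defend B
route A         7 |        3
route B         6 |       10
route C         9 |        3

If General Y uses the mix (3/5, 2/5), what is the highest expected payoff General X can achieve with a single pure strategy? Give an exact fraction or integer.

38/5

route A: (7)·(3/5) + (3)·(2/5) = 27/5.
route B: (6)·(3/5) + (10)·(2/5) = 38/5.
route C: (9)·(3/5) + (3)·(2/5) = 33/5.
The best pure response is route B with expected payoff 38/5.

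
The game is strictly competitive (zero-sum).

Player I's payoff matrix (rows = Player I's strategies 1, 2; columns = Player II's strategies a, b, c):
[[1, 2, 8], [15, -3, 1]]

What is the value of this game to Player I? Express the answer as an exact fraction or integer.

33/19

Column c is strictly dominated by b for Player II (it gives Player I more in every row).
The remaining 2×2 game on (1, 2) × (a, b) has no saddle point. Let Player I play 1 with probability p; indifference gives p + 15(1−p) = 2p − 3(1−p), so p = 18/19.
Similarly Player II's optimal q on a is 5/19, and the value is 1·(5/19) + (2)·(14/19) = 33/19.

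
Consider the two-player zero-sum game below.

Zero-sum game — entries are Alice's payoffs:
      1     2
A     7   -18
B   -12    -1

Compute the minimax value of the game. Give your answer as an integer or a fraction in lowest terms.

Row minima are -18 and -12, so Alice's maximin is -12; column maxima are 7 and -1, so Bob's minimax is -1. These differ, so the equilibrium is in mixed strategies.
Let Alice play A with probability p. Bob is indifferent when 7p − 12(1−p) = −18p − (1−p), giving p = 11/36.
Let Bob play 1 with probability q. Alice is indifferent when 7q − 18(1−q) = −12q − (1−q), giving q = 17/36.
The value is 7·(17/36) + (-18)·(19/36) = -223/36.

-223/36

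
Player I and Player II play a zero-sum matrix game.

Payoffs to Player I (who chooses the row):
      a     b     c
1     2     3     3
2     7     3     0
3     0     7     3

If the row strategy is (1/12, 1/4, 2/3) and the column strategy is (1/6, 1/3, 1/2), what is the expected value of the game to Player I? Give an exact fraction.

10/3

Against (1/6, 1/3, 1/2), each row's expected payoff is 1: 17/6; 2: 13/6; 3: 23/6.
Taking the (1/12, 1/4, 2/3)-weighted average: (1/12)·(17/6) + (1/4)·(13/6) + (2/3)·(23/6) = 10/3.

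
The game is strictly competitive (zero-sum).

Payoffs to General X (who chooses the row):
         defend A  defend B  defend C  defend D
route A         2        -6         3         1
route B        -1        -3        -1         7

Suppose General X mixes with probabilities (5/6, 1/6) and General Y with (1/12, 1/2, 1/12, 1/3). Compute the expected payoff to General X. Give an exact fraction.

Against (1/12, 1/2, 1/12, 1/3), each row's expected payoff is route A: -9/4; route B: 2/3.
Taking the (5/6, 1/6)-weighted average: (5/6)·(-9/4) + (1/6)·(2/3) = -127/72.

-127/72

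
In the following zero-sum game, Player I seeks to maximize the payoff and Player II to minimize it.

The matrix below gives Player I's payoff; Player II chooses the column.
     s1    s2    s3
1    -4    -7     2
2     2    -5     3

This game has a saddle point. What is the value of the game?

-5

Row minima: -7, -5 → Player I's maximin is -5.
Column maxima: 2, -5, 3 → Player II's minimax is -5.
They coincide at (2, s2), so the value is -5.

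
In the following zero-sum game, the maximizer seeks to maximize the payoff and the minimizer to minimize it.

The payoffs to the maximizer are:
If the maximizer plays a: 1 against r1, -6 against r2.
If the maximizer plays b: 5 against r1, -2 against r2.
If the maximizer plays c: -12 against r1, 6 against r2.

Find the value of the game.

6/25

Row a is strictly dominated by row b, so the maximizer never plays it.
The remaining 2×2 game on (b, c) × (r1, r2) has no saddle point. Let the maximizer play b with probability p; indifference gives 5p − 12(1−p) = −2p + 6(1−p), so p = 18/25.
Similarly the minimizer's optimal q on r1 is 8/25, and the value is 5·(8/25) + (-2)·(17/25) = 6/25.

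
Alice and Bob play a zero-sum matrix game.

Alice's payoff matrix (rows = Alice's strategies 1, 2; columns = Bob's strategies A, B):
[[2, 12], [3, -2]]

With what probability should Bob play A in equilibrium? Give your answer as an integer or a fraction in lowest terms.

14/15

Row minima are 2 and -2, so Alice's maximin is 2; column maxima are 3 and 12, so Bob's minimax is 3. These differ, so the equilibrium is in mixed strategies.
Let Bob play A with probability q. Alice is indifferent when 2q + 12(1−q) = 3q − 2(1−q), giving q = 14/15.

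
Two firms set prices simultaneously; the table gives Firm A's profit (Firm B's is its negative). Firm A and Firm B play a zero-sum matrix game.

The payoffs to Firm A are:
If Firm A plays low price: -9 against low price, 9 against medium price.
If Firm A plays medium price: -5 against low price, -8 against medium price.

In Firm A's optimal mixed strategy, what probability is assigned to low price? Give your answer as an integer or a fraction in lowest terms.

Row minima are -9 and -8, so Firm A's maximin is -8; column maxima are -5 and 9, so Firm B's minimax is -5. These differ, so the equilibrium is in mixed strategies.
Let Firm A play low price with probability p. Firm B is indifferent when −9p − 5(1−p) = 9p − 8(1−p), giving p = 1/7.

1/7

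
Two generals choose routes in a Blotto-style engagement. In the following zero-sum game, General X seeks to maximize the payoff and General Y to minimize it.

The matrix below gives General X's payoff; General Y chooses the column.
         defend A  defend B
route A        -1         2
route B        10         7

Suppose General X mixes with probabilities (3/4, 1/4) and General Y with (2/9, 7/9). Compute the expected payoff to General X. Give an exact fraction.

Against (2/9, 7/9), each row's expected payoff is route A: 4/3; route B: 23/3.
Taking the (3/4, 1/4)-weighted average: (3/4)·(4/3) + (1/4)·(23/3) = 35/12.

35/12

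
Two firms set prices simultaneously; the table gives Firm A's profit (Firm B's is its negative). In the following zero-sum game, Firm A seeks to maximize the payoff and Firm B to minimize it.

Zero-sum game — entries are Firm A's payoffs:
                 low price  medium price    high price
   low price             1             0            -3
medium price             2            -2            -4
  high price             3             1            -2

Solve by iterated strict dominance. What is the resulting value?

-2

Column low price is strictly dominated by medium price for Firm B (0<1, -2<2, 1<3); eliminate low price.
Column medium price is strictly dominated by high price for Firm B (-3<0, -4<-2, -2<1); eliminate medium price.
Row low price is strictly dominated by row high price (-2>-3); eliminate low price.
Row medium price is strictly dominated by row high price (-2>-4); eliminate medium price.
Only (high price, high price) remains, with payoff -2.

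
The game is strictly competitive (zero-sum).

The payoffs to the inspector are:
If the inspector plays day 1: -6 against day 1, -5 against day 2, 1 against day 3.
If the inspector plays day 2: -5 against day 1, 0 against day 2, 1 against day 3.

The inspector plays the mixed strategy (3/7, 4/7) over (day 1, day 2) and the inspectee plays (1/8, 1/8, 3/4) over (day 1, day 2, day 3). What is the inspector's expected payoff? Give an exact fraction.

-11/56

Against (1/8, 1/8, 3/4), each row's expected payoff is day 1: -5/8; day 2: 1/8.
Taking the (3/7, 4/7)-weighted average: (3/7)·(-5/8) + (4/7)·(1/8) = -11/56.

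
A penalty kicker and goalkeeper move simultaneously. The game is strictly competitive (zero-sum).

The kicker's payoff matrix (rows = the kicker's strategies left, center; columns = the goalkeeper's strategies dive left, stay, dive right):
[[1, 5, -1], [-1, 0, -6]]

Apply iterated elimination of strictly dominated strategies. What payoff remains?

Column stay is strictly dominated by dive left for the goalkeeper (1<5, -1<0); eliminate stay.
Column dive left is strictly dominated by dive right for the goalkeeper (-1<1, -6<-1); eliminate dive left.
Row center is strictly dominated by row left (-1>-6); eliminate center.
Only (left, dive right) remains, with payoff -1.

-1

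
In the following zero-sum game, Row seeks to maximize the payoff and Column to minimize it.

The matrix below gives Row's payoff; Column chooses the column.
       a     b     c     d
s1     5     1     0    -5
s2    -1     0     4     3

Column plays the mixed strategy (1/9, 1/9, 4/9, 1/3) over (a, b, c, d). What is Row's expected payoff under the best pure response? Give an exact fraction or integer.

s1: (5)·(1/9) + (1)·(1/9) + (0)·(4/9) + (-5)·(1/3) = -1.
s2: (-1)·(1/9) + (0)·(1/9) + (4)·(4/9) + (3)·(1/3) = 8/3.
The best pure response is s2 with expected payoff 8/3.

8/3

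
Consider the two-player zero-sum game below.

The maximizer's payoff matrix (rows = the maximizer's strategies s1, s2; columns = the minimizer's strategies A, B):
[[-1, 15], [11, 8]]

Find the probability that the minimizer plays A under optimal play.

7/19

Row minima are -1 and 8, so the maximizer's maximin is 8; column maxima are 11 and 15, so the minimizer's minimax is 11. These differ, so the equilibrium is in mixed strategies.
Let the minimizer play A with probability q. The maximizer is indifferent when −q + 15(1−q) = 11q + 8(1−q), giving q = 7/19.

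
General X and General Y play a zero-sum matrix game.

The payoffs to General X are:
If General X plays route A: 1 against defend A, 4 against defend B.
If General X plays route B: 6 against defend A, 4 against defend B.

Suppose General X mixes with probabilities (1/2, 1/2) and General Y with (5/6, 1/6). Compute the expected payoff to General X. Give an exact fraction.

43/12

Against (5/6, 1/6), each row's expected payoff is route A: 3/2; route B: 17/3.
Taking the (1/2, 1/2)-weighted average: (1/2)·(3/2) + (1/2)·(17/3) = 43/12.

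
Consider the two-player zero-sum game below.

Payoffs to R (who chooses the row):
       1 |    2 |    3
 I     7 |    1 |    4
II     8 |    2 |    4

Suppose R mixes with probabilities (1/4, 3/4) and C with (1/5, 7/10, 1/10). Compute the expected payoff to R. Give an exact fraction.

127/40

Against (1/5, 7/10, 1/10), each row's expected payoff is I: 5/2; II: 17/5.
Taking the (1/4, 3/4)-weighted average: (1/4)·(5/2) + (3/4)·(17/5) = 127/40.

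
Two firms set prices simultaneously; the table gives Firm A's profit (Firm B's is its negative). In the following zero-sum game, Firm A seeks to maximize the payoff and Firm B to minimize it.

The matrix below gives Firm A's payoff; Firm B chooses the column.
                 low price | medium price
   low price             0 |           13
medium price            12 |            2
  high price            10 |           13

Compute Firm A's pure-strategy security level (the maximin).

10

The worst-case payoff for each row is low price: 0, medium price: 2, high price: 10.
The best of these is 10.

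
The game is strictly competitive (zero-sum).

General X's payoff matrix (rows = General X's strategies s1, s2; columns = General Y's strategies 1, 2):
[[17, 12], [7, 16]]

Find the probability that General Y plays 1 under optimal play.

2/7

Row minima are 12 and 7, so General X's maximin is 12; column maxima are 17 and 16, so General Y's minimax is 16. These differ, so the equilibrium is in mixed strategies.
Let General Y play 1 with probability q. General X is indifferent when 17q + 12(1−q) = 7q + 16(1−q), giving q = 2/7.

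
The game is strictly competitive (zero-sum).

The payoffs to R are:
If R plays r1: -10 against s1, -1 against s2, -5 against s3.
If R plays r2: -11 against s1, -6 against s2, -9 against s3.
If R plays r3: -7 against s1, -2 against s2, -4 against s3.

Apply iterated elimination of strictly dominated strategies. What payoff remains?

-7

Column s2 is strictly dominated by s1 for C (-10<-1, -11<-6, -7<-2); eliminate s2.
Row r1 is strictly dominated by row r3 (-7>-10, -4>-5); eliminate r1.
Column s3 is strictly dominated by s1 for C (-11<-9, -7<-4); eliminate s3.
Row r2 is strictly dominated by row r3 (-7>-11); eliminate r2.
Only (r3, s1) remains, with payoff -7.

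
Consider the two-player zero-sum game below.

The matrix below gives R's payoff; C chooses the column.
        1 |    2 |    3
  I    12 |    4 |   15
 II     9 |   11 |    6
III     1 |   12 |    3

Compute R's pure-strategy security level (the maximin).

The worst-case payoff for each row is I: 4, II: 6, III: 1.
The best of these is 6.

6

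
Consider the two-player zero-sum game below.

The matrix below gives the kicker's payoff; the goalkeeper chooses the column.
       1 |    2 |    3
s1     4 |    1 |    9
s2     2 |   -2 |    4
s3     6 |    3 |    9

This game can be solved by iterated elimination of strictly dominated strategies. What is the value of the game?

3

Row s2 is strictly dominated by row s1 (4>2, 1>-2, 9>4); eliminate s2.
Column 3 is strictly dominated by 1 for the goalkeeper (4<9, 6<9); eliminate 3.
Column 1 is strictly dominated by 2 for the goalkeeper (1<4, 3<6); eliminate 1.
Row s1 is strictly dominated by row s3 (3>1); eliminate s1.
Only (s3, 2) remains, with payoff 3.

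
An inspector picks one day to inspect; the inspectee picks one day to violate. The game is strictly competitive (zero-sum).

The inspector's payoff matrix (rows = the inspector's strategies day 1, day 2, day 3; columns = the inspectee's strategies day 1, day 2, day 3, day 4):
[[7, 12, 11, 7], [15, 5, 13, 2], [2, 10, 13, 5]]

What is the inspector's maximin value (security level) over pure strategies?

7

The worst-case payoff for each row is day 1: 7, day 2: 2, day 3: 2.
The best of these is 7.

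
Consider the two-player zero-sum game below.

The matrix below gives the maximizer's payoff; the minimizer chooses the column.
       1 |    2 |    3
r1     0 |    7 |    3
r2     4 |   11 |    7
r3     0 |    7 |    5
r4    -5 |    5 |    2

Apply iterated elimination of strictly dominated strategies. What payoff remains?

Row r1 is strictly dominated by row r2 (4>0, 11>7, 7>3); eliminate r1.
Column 2 is strictly dominated by 1 for the minimizer (4<11, 0<7, -5<5); eliminate 2.
Column 3 is strictly dominated by 1 for the minimizer (4<7, 0<5, -5<2); eliminate 3.
Row r3 is strictly dominated by row r2 (4>0); eliminate r3.
Row r4 is strictly dominated by row r2 (4>-5); eliminate r4.
Only (r2, 1) remains, with payoff 4.

4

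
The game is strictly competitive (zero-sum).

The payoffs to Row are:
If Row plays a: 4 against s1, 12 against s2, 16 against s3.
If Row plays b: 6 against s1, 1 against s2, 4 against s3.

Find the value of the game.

Column s3 is strictly dominated by s2 for Column (it gives Row more in every row).
The remaining 2×2 game on (a, b) × (s1, s2) has no saddle point. Let Row play a with probability p; indifference gives 4p + 6(1−p) = 12p + (1−p), so p = 5/13.
Similarly Column's optimal q on s1 is 11/13, and the value is 4·(11/13) + (12)·(2/13) = 68/13.

68/13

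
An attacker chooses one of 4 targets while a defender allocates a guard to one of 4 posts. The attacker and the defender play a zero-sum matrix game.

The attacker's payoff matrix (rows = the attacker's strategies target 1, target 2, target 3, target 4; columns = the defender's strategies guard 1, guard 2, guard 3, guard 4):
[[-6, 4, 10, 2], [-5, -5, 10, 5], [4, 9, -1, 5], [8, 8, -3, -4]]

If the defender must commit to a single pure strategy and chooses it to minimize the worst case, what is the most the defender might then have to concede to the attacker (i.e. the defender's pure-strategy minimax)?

The worst case (largest entry) in each column is guard 1: 8, guard 2: 9, guard 3: 10, guard 4: 5.
The best (smallest) of these is 5.

5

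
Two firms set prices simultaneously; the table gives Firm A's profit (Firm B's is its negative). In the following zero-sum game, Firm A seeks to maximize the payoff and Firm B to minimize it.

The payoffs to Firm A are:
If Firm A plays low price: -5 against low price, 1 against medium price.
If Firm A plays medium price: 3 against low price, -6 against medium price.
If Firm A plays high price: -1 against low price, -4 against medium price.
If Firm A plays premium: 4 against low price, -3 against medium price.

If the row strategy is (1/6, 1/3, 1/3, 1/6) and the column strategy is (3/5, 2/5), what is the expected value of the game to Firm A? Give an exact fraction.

-7/6

Against (3/5, 2/5), each row's expected payoff is low price: -13/5; medium price: -3/5; high price: -11/5; premium: 6/5.
Taking the (1/6, 1/3, 1/3, 1/6)-weighted average: (1/6)·(-13/5) + (1/3)·(-3/5) + (1/3)·(-11/5) + (1/6)·(6/5) = -7/6.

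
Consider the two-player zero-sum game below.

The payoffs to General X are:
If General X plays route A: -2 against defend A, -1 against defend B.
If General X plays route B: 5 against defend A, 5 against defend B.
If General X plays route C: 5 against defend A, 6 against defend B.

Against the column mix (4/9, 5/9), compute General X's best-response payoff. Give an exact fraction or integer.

50/9

route A: (-2)·(4/9) + (-1)·(5/9) = -13/9.
route B: (5)·(4/9) + (5)·(5/9) = 5.
route C: (5)·(4/9) + (6)·(5/9) = 50/9.
The best pure response is route C with expected payoff 50/9.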